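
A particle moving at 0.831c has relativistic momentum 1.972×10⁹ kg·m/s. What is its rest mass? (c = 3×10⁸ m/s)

γ = 1/√(1 - 0.831²) = 1.7977
v = 0.831 × 3×10⁸ = 2.493×10⁸ m/s
m = p/(γv) = 1.972×10⁹/(1.7977 × 2.493×10⁸) = 4.400 kg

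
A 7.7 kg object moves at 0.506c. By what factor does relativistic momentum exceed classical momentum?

p_rel = γmv, p_class = mv
Ratio = γ = 1/√(1 - 0.506²) = 1.159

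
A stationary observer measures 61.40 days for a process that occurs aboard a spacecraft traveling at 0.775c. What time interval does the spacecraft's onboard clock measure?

Dilated time Δt = 61.40 days
γ = 1/√(1 - 0.775²) = 1.5824
Δt₀ = Δt/γ = 61.40/1.5824 = 38.80 days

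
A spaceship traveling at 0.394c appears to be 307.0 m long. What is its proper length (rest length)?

Contracted length L = 307.0 m
γ = 1/√(1 - 0.394²) = 1.088
L₀ = γL = 1.088 × 307.0 = 334.0 m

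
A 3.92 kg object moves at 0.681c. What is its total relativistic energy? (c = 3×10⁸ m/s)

γ = 1/√(1 - 0.681²) = 1.3656
mc² = 3.92 × (3×10⁸)² = 3.528×10¹⁷ J
E = γmc² = 1.3656 × 3.528×10¹⁷ = 4.818×10¹⁷ J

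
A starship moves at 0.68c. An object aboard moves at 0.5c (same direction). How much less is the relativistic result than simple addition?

Classical: u' + v = 0.5 + 0.68 = 1.18c
Relativistic: u = (0.5 + 0.68)/(1 + 0.34) = 1.18/1.34 = 0.8806c
Difference: 1.18 - 0.8806 = 0.2994c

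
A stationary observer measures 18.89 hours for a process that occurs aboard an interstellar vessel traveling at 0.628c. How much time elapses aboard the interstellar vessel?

Dilated time Δt = 18.89 hours
γ = 1/√(1 - 0.628²) = 1.285
Δt₀ = Δt/γ = 18.89/1.285 = 14.70 hours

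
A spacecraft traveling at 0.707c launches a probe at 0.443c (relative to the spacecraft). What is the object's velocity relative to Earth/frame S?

u = (u' + v)/(1 + u'v/c²)
Numerator: 0.443 + 0.707 = 1.15
Denominator: 1 + 0.313201 = 1.313201
u = 1.15/1.313201 = 0.8757c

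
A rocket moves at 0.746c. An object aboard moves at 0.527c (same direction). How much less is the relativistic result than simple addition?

Classical: u' + v = 0.527 + 0.746 = 1.273c
Relativistic: u = (0.527 + 0.746)/(1 + 0.393142) = 1.273/1.393142 = 0.9138c
Difference: 1.273 - 0.9138 = 0.3592c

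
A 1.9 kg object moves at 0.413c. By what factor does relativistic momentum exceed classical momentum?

p_rel = γmv, p_class = mv
Ratio = γ = 1/√(1 - 0.413²) = 1.098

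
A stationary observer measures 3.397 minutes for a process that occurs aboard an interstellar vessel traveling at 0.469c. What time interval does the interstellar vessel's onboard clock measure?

Dilated time Δt = 3.397 minutes
γ = 1/√(1 - 0.469²) = 1.1322
Δt₀ = Δt/γ = 3.397/1.1322 = 3.000 minutes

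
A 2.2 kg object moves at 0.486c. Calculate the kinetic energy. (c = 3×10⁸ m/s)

γ = 1/√(1 - 0.486²) = 1.14422
γ - 1 = 0.14422
KE = (γ-1)mc² = 0.14422 × 2.2 × (3×10⁸)² = 2.856×10¹⁶ J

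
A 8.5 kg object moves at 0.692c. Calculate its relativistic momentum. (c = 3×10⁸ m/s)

γ = 1/√(1 - 0.692²) = 1.385
v = 0.692 × 3×10⁸ = 2.076×10⁸ m/s
p = γmv = 1.385 × 8.5 × 2.076×10⁸ = 2.444×10⁹ kg·m/s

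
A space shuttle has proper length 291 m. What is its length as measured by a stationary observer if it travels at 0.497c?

Proper length L₀ = 291 m
γ = 1/√(1 - 0.497²) = 1.1524
L = L₀/γ = 291/1.1524 = 252.5 m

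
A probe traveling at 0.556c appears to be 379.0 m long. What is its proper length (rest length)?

Contracted length L = 379.0 m
γ = 1/√(1 - 0.556²) = 1.2031
L₀ = γL = 1.2031 × 379.0 = 456.0 m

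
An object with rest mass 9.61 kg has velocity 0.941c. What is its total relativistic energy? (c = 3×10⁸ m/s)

γ = 1/√(1 - 0.941²) = 2.955
mc² = 9.61 × (3×10⁸)² = 8.649×10¹⁷ J
E = γmc² = 2.955 × 8.649×10¹⁷ = 2.556×10¹⁸ J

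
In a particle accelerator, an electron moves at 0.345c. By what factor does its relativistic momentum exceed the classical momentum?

p_rel = γmv, p_class = mv
Ratio = γ = 1/√(1 - 0.345²)
= 1/√(0.880975) = 1.065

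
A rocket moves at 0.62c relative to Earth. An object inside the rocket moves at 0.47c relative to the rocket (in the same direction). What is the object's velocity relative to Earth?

u = (u' + v)/(1 + u'v/c²)
Numerator: 0.47 + 0.62 = 1.09
Denominator: 1 + 0.2914 = 1.2914
u = 1.09/1.2914 = 0.8440c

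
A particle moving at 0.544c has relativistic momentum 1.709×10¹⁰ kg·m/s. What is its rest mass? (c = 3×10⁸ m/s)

γ = 1/√(1 - 0.544²) = 1.1918
v = 0.544 × 3×10⁸ = 1.632×10⁸ m/s
m = p/(γv) = 1.709×10¹⁰/(1.1918 × 1.632×10⁸) = 87.87 kg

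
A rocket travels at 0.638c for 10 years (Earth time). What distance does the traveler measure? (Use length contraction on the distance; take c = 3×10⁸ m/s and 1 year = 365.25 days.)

Earth distance: d = v × t = 0.638c × 10 yr = 6.0401×10¹⁶ m
γ = 1.2986
d' = d/γ = 6.0401×10¹⁶/1.2986 = 4.651×10¹⁶ m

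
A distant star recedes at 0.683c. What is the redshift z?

β = 0.683
(1+β)/(1-β) = 1.683/0.317 = 5.309
√(5.309) = 2.304
z = 2.304 - 1 = 1.304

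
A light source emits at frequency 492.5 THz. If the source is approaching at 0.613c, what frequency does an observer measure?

β = v/c = 0.613
(1+β)/(1-β) = 1.613/0.387 = 4.168
Doppler factor = √(4.168) = 2.0416
f_obs = 492.5 × 2.0416 = 1005 THz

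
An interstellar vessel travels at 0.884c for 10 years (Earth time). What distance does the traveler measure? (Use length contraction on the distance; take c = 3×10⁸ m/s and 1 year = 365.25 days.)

Earth distance: d = v × t = 0.884c × 10 yr = 8.3691×10¹⁶ m
γ = 2.1391
d' = d/γ = 8.3691×10¹⁶/2.1391 = 3.912×10¹⁶ m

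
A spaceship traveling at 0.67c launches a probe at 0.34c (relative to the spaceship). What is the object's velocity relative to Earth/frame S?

u = (u' + v)/(1 + u'v/c²)
Numerator: 0.34 + 0.67 = 1.01
Denominator: 1 + 0.2278 = 1.2278
u = 1.01/1.2278 = 0.8226c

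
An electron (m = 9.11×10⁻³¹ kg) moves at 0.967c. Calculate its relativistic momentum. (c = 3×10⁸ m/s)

γ = 1/√(1 - 0.967²) = 3.925
v = 0.967 × 3×10⁸ = 2.901×10⁸ m/s
p = γmv = 3.925 × 9.11×10⁻³¹ × 2.901×10⁸ = 1.037×10⁻²¹ kg·m/s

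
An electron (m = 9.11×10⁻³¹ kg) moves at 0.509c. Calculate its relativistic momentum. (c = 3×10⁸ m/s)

γ = 1/√(1 - 0.509²) = 1.162
v = 0.509 × 3×10⁸ = 1.527×10⁸ m/s
p = γmv = 1.162 × 9.11×10⁻³¹ × 1.527×10⁸ = 1.616×10⁻²² kg·m/s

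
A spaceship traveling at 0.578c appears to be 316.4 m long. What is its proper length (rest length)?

Contracted length L = 316.4 m
γ = 1/√(1 - 0.578²) = 1.2254
L₀ = γL = 1.2254 × 316.4 = 387.7 m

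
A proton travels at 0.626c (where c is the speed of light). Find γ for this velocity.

v/c = 0.626, so (v/c)² = 0.391876
1 - (v/c)² = 0.608124
γ = 1/√(0.608124) = 1.282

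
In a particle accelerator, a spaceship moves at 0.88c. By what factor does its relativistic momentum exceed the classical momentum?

p_rel = γmv, p_class = mv
Ratio = γ = 1/√(1 - 0.88²)
= 1/√(0.2256) = 2.105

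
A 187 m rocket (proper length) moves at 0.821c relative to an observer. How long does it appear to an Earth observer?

Proper length L₀ = 187 m
γ = 1/√(1 - 0.821²) = 1.7515
L = L₀/γ = 187/1.7515 = 106.8 m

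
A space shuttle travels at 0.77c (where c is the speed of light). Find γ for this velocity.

v/c = 0.77, so (v/c)² = 0.5929
1 - (v/c)² = 0.4071
γ = 1/√(0.4071) = 1.567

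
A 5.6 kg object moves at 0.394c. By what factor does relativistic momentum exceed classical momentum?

p_rel = γmv, p_class = mv
Ratio = γ = 1/√(1 - 0.394²) = 1.088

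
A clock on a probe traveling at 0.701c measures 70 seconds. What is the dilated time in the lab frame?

Proper time Δt₀ = 70 seconds
γ = 1/√(1 - 0.701²) = 1.4022
Δt = γΔt₀ = 1.4022 × 70 = 98.15 seconds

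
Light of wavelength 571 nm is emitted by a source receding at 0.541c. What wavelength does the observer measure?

β = 0.541
Wavelength Doppler factor = √(1.541/0.459) = √(3.357) = 1.832
λ_obs = 571 × 1.832 = 1046 nm (redshift)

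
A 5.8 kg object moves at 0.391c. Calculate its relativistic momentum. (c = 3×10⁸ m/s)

γ = 1/√(1 - 0.391²) = 1.0865
v = 0.391 × 3×10⁸ = 1.173×10⁸ m/s
p = γmv = 1.0865 × 5.8 × 1.173×10⁸ = 7.392×10⁸ kg·m/s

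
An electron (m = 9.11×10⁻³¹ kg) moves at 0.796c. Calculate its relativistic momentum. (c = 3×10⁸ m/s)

γ = 1/√(1 - 0.796²) = 1.652
v = 0.796 × 3×10⁸ = 2.388×10⁸ m/s
p = γmv = 1.652 × 9.11×10⁻³¹ × 2.388×10⁸ = 3.594×10⁻²² kg·m/s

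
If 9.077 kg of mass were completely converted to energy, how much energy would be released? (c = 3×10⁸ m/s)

Using E = mc²:
c² = (3×10⁸)² = 9×10¹⁶ m²/s²
E = 9.077 × 9×10¹⁶ = 8.169×10¹⁷ J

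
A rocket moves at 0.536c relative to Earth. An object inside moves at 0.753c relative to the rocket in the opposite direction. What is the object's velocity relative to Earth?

Object's velocity in rocket frame is u' = -0.753c
u = (u' + v)/(1 + u'v/c²) = (v - 0.753)/(1 - 0.753·v/c²)
Numerator: 0.536 - 0.753 = -0.217
Denominator: 1 - 0.403608 = 0.596392
u = -0.217/0.596392 = -0.3639c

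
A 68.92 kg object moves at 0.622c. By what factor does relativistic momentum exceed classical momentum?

p_rel = γmv, p_class = mv
Ratio = γ = 1/√(1 - 0.622²) = 1.277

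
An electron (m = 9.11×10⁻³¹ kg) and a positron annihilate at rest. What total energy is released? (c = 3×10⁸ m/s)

Both particles have the same rest mass, so total mass = 2m
E = 2m·c² = 2 × 9.11×10⁻³¹ × (3×10⁸)²
= 2 × 9.11×10⁻³¹ × 9×10¹⁶
= 1.640×10⁻¹³ J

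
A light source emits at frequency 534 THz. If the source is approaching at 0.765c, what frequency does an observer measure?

β = v/c = 0.765
(1+β)/(1-β) = 1.765/0.235 = 7.511
Doppler factor = √(7.511) = 2.7406
f_obs = 534 × 2.7406 = 1463 THz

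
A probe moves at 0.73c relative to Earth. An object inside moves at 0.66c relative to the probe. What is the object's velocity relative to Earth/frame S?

u = (u' + v)/(1 + u'v/c²)
Numerator: 0.66 + 0.73 = 1.39
Denominator: 1 + 0.4818 = 1.4818
u = 1.39/1.4818 = 0.9380c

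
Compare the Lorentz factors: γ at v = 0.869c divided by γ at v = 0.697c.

γ₁ = 1/√(1 - 0.869²) = 2.021
γ₂ = 1/√(1 - 0.697²) = 1.395
γ₁/γ₂ = 2.021/1.395 = 1.449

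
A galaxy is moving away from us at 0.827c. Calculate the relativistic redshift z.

β = 0.827
(1+β)/(1-β) = 1.827/0.173 = 10.56
√(10.56) = 3.250
z = 3.250 - 1 = 2.250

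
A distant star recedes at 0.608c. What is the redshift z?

β = 0.608
(1+β)/(1-β) = 1.608/0.392 = 4.102
√(4.102) = 2.025
z = 2.025 - 1 = 1.025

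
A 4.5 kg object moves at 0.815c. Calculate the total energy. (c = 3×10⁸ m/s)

γ = 1/√(1 - 0.815²) = 1.7257
mc² = 4.5 × (3×10⁸)² = 4.050×10¹⁷ J
E = γmc² = 1.7257 × 4.050×10¹⁷ = 6.989×10¹⁷ J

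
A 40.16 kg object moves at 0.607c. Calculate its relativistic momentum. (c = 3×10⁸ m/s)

γ = 1/√(1 - 0.607²) = 1.2583
v = 0.607 × 3×10⁸ = 1.821×10⁸ m/s
p = γmv = 1.2583 × 40.16 × 1.821×10⁸ = 9.202×10⁹ kg·m/s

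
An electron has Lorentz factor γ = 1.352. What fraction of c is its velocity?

From γ = 1/√(1 - v²/c²):
1/γ² = 1/1.352² = 0.5471
v²/c² = 1 - 0.5471 = 0.4529
v/c = √(0.4529) = 0.6730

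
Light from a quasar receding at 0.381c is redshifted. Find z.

β = 0.381
(1+β)/(1-β) = 1.381/0.619 = 2.231
√(2.231) = 1.4937
z = 1.4937 - 1 = 0.4937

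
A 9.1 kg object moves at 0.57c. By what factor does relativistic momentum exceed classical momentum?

p_rel = γmv, p_class = mv
Ratio = γ = 1/√(1 - 0.57²) = 1.217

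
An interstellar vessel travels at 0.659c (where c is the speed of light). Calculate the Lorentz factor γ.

v/c = 0.659, so (v/c)² = 0.434281
1 - (v/c)² = 0.565719
γ = 1/√(0.565719) = 1.330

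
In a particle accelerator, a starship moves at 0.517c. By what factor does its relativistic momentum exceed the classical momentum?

p_rel = γmv, p_class = mv
Ratio = γ = 1/√(1 - 0.517²)
= 1/√(0.732711) = 1.168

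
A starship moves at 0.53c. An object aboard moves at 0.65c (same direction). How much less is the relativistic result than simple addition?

Classical: u' + v = 0.65 + 0.53 = 1.18c
Relativistic: u = (0.65 + 0.53)/(1 + 0.3445) = 1.18/1.3445 = 0.8776c
Difference: 1.18 - 0.8776 = 0.3024c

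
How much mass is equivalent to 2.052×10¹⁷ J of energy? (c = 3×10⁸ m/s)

From E = mc², we get m = E/c²
c² = (3×10⁸)² = 9×10¹⁶ m²/s²
m = 2.052×10¹⁷ / 9×10¹⁶ = 2.280 kg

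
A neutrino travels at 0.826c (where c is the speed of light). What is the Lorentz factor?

v/c = 0.826, so (v/c)² = 0.682276
1 - (v/c)² = 0.317724
γ = 1/√(0.317724) = 1.774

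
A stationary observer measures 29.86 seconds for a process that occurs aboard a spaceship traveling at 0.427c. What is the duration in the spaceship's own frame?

Dilated time Δt = 29.86 seconds
γ = 1/√(1 - 0.427²) = 1.106
Δt₀ = Δt/γ = 29.86/1.106 = 27.00 seconds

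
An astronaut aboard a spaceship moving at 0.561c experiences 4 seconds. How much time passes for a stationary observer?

Proper time Δt₀ = 4 seconds
γ = 1/√(1 - 0.561²) = 1.208
Δt = γΔt₀ = 1.208 × 4 = 4.832 seconds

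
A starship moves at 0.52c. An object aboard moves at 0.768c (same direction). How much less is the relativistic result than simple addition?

Classical: u' + v = 0.768 + 0.52 = 1.288c
Relativistic: u = (0.768 + 0.52)/(1 + 0.39936) = 1.288/1.39936 = 0.9204c
Difference: 1.288 - 0.9204 = 0.3676c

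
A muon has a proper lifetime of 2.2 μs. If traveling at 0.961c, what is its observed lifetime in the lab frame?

Proper lifetime τ₀ = 2.2 μs
γ = 1/√(1 - 0.961²) = 3.616
τ = γτ₀ = 3.616 × 2.2 μs = 7.955 μs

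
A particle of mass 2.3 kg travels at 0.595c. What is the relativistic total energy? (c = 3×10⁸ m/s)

γ = 1/√(1 - 0.595²) = 1.24421
mc² = 2.3 × (3×10⁸)² = 2.070×10¹⁷ J
E = γmc² = 1.24421 × 2.070×10¹⁷ = 2.576×10¹⁷ J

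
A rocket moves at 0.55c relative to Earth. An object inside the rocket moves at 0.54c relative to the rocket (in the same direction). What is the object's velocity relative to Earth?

u = (u' + v)/(1 + u'v/c²)
Numerator: 0.54 + 0.55 = 1.09
Denominator: 1 + 0.297 = 1.297
u = 1.09/1.297 = 0.8404c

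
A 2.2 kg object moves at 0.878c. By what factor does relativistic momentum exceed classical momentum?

p_rel = γmv, p_class = mv
Ratio = γ = 1/√(1 - 0.878²) = 2.089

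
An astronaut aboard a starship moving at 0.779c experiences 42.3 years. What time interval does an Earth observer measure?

Proper time Δt₀ = 42.3 years
γ = 1/√(1 - 0.779²) = 1.5948
Δt = γΔt₀ = 1.5948 × 42.3 = 67.46 years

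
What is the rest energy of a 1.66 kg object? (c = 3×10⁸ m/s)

c² = (3×10⁸)² = 9.000×10¹⁶ m²/s²
E₀ = mc² = 1.66 × 9.000×10¹⁶ = 1.494×10¹⁷ J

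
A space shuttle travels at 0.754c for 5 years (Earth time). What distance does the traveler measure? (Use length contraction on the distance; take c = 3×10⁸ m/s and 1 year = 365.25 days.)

Earth distance: d = v × t = 0.754c × 5 yr = 3.5692×10¹⁶ m
γ = 1.5224
d' = d/γ = 3.5692×10¹⁶/1.5224 = 2.344×10¹⁶ m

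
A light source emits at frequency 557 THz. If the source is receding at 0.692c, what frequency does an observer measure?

β = v/c = 0.692
(1-β)/(1+β) = 0.308/1.692 = 0.18203
Doppler factor = √(0.18203) = 0.42665
f_obs = 557 × 0.42665 = 237.6 THz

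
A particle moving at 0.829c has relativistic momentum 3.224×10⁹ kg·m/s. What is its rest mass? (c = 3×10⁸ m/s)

γ = 1/√(1 - 0.829²) = 1.788
v = 0.829 × 3×10⁸ = 2.487×10⁸ m/s
m = p/(γv) = 3.224×10⁹/(1.788 × 2.487×10⁸) = 7.250 kg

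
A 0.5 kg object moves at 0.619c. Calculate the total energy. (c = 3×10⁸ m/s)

γ = 1/√(1 - 0.619²) = 1.2733
mc² = 0.5 × (3×10⁸)² = 4.500×10¹⁶ J
E = γmc² = 1.2733 × 4.500×10¹⁶ = 5.730×10¹⁶ J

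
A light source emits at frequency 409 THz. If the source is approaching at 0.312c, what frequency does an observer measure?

β = v/c = 0.312
(1+β)/(1-β) = 1.312/0.688 = 1.907
Doppler factor = √(1.907) = 1.381
f_obs = 409 × 1.381 = 564.8 THz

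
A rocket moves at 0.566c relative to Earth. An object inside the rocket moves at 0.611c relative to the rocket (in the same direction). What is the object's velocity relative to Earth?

u = (u' + v)/(1 + u'v/c²)
Numerator: 0.611 + 0.566 = 1.177
Denominator: 1 + 0.345826 = 1.345826
u = 1.177/1.345826 = 0.8746c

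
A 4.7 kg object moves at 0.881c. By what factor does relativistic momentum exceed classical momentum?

p_rel = γmv, p_class = mv
Ratio = γ = 1/√(1 - 0.881²) = 2.114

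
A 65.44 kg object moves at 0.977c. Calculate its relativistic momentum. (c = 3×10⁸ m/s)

γ = 1/√(1 - 0.977²) = 4.6896
v = 0.977 × 3×10⁸ = 2.931×10⁸ m/s
p = γmv = 4.6896 × 65.44 × 2.931×10⁸ = 8.995×10¹⁰ kg·m/s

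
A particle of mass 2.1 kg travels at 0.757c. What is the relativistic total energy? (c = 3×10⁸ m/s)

γ = 1/√(1 - 0.757²) = 1.530
mc² = 2.1 × (3×10⁸)² = 1.890×10¹⁷ J
E = γmc² = 1.530 × 1.890×10¹⁷ = 2.892×10¹⁷ J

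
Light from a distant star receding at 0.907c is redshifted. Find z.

β = 0.907
(1+β)/(1-β) = 1.907/0.093 = 20.505
√(20.505) = 4.528
z = 4.528 - 1 = 3.528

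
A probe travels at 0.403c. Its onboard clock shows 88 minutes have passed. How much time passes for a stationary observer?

Proper time Δt₀ = 88 minutes
γ = 1/√(1 - 0.403²) = 1.09266
Δt = γΔt₀ = 1.09266 × 88 = 96.15 minutes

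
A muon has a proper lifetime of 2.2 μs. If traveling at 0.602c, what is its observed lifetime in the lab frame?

Proper lifetime τ₀ = 2.2 μs
γ = 1/√(1 - 0.602²) = 1.2524
τ = γτ₀ = 1.2524 × 2.2 μs = 2.755 μs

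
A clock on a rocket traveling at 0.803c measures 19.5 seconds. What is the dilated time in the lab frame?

Proper time Δt₀ = 19.5 seconds
γ = 1/√(1 - 0.803²) = 1.678
Δt = γΔt₀ = 1.678 × 19.5 = 32.72 seconds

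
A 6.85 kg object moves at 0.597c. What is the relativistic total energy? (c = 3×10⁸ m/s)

γ = 1/√(1 - 0.597²) = 1.2465
mc² = 6.85 × (3×10⁸)² = 6.165×10¹⁷ J
E = γmc² = 1.2465 × 6.165×10¹⁷ = 7.685×10¹⁷ J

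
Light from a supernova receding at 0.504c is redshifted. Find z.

β = 0.504
(1+β)/(1-β) = 1.504/0.496 = 3.032
√(3.032) = 1.7413
z = 1.7413 - 1 = 0.7413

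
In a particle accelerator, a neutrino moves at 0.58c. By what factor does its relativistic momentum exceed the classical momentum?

p_rel = γmv, p_class = mv
Ratio = γ = 1/√(1 - 0.58²)
= 1/√(0.6636) = 1.228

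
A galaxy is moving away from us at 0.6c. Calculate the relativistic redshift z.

β = 0.6
(1+β)/(1-β) = 1.6/0.4 = 4.000
√(4.000) = 2.000
z = 2.000 - 1 = 1.000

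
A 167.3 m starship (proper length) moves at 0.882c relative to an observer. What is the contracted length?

Proper length L₀ = 167.3 m
γ = 1/√(1 - 0.882²) = 2.122
L = L₀/γ = 167.3/2.122 = 78.84 m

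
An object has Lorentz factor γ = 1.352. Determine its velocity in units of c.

From γ = 1/√(1 - v²/c²):
1/γ² = 1/1.352² = 0.5471
v²/c² = 1 - 0.5471 = 0.4529
v/c = √(0.4529) = 0.6730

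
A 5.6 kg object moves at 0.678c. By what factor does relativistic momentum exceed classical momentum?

p_rel = γmv, p_class = mv
Ratio = γ = 1/√(1 - 0.678²) = 1.360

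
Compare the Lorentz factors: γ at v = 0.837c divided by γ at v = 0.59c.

γ₁ = 1/√(1 - 0.837²) = 1.8275
γ₂ = 1/√(1 - 0.59²) = 1.2385
γ₁/γ₂ = 1.8275/1.2385 = 1.476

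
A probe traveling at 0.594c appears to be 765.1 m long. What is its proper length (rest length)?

Contracted length L = 765.1 m
γ = 1/√(1 - 0.594²) = 1.2431
L₀ = γL = 1.2431 × 765.1 = 951.1 m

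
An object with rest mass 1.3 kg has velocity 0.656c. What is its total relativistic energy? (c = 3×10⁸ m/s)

γ = 1/√(1 - 0.656²) = 1.325
mc² = 1.3 × (3×10⁸)² = 1.170×10¹⁷ J
E = γmc² = 1.325 × 1.170×10¹⁷ = 1.550×10¹⁷ J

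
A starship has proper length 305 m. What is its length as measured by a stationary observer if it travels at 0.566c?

Proper length L₀ = 305 m
γ = 1/√(1 - 0.566²) = 1.213
L = L₀/γ = 305/1.213 = 251.4 m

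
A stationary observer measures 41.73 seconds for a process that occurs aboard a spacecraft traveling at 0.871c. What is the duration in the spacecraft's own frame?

Dilated time Δt = 41.73 seconds
γ = 1/√(1 - 0.871²) = 2.0355
Δt₀ = Δt/γ = 41.73/2.0355 = 20.50 seconds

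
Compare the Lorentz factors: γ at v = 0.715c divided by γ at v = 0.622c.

γ₁ = 1/√(1 - 0.715²) = 1.430
γ₂ = 1/√(1 - 0.622²) = 1.277
γ₁/γ₂ = 1.430/1.277 = 1.120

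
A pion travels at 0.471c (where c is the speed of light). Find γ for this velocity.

v/c = 0.471, so (v/c)² = 0.221841
1 - (v/c)² = 0.778159
γ = 1/√(0.778159) = 1.134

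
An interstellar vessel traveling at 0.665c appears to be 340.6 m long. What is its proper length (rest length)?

Contracted length L = 340.6 m
γ = 1/√(1 - 0.665²) = 1.339
L₀ = γL = 1.339 × 340.6 = 456.1 m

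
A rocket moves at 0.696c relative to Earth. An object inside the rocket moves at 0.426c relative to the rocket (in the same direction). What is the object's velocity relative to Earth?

u = (u' + v)/(1 + u'v/c²)
Numerator: 0.426 + 0.696 = 1.122
Denominator: 1 + 0.296496 = 1.296496
u = 1.122/1.296496 = 0.8654c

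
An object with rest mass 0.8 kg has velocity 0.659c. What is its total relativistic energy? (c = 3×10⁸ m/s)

γ = 1/√(1 - 0.659²) = 1.32953
mc² = 0.8 × (3×10⁸)² = 7.200×10¹⁶ J
E = γmc² = 1.32953 × 7.200×10¹⁶ = 9.573×10¹⁶ J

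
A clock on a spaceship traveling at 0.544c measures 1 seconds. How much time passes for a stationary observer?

Proper time Δt₀ = 1 seconds
γ = 1/√(1 - 0.544²) = 1.192
Δt = γΔt₀ = 1.192 × 1 = 1.192 seconds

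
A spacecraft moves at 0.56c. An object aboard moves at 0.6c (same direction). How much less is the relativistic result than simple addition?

Classical: u' + v = 0.6 + 0.56 = 1.16c
Relativistic: u = (0.6 + 0.56)/(1 + 0.336) = 1.16/1.336 = 0.8683c
Difference: 1.16 - 0.8683 = 0.2917c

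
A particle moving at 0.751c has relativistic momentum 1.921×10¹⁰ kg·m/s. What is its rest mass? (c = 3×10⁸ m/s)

γ = 1/√(1 - 0.751²) = 1.5145
v = 0.751 × 3×10⁸ = 2.253×10⁸ m/s
m = p/(γv) = 1.921×10¹⁰/(1.5145 × 2.253×10⁸) = 56.30 kg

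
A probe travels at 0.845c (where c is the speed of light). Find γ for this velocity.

v/c = 0.845, so (v/c)² = 0.714025
1 - (v/c)² = 0.285975
γ = 1/√(0.285975) = 1.870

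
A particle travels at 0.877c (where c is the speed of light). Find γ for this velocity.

v/c = 0.877, so (v/c)² = 0.769129
1 - (v/c)² = 0.230871
γ = 1/√(0.230871) = 2.081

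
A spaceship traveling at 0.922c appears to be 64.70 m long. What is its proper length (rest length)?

Contracted length L = 64.70 m
γ = 1/√(1 - 0.922²) = 2.583
L₀ = γL = 2.583 × 64.70 = 167.1 m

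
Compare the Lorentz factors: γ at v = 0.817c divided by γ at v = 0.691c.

γ₁ = 1/√(1 - 0.817²) = 1.734
γ₂ = 1/√(1 - 0.691²) = 1.383
γ₁/γ₂ = 1.734/1.383 = 1.254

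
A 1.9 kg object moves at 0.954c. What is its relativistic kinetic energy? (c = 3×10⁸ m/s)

γ = 1/√(1 - 0.954²) = 3.3355
γ - 1 = 2.3355
KE = (γ-1)mc² = 2.3355 × 1.9 × (3×10⁸)² = 3.994×10¹⁷ J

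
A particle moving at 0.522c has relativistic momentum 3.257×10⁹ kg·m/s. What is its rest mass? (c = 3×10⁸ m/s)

γ = 1/√(1 - 0.522²) = 1.1724
v = 0.522 × 3×10⁸ = 1.566×10⁸ m/s
m = p/(γv) = 3.257×10⁹/(1.1724 × 1.566×10⁸) = 17.74 kg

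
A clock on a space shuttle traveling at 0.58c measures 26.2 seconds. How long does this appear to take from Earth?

Proper time Δt₀ = 26.2 seconds
γ = 1/√(1 - 0.58²) = 1.2276
Δt = γΔt₀ = 1.2276 × 26.2 = 32.16 seconds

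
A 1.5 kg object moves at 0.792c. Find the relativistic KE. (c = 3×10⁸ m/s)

γ = 1/√(1 - 0.792²) = 1.6379
γ - 1 = 0.6379
KE = (γ-1)mc² = 0.6379 × 1.5 × (3×10⁸)² = 8.612×10¹⁶ J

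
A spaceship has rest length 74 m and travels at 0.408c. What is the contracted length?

Proper length L₀ = 74 m
γ = 1/√(1 - 0.408²) = 1.0953
L = L₀/γ = 74/1.0953 = 67.56 m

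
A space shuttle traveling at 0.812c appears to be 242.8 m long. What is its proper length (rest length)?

Contracted length L = 242.8 m
γ = 1/√(1 - 0.812²) = 1.7133
L₀ = γL = 1.7133 × 242.8 = 416.0 m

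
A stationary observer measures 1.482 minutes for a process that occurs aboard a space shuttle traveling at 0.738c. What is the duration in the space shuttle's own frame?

Dilated time Δt = 1.482 minutes
γ = 1/√(1 - 0.738²) = 1.482
Δt₀ = Δt/γ = 1.482/1.482 = 1.000 minutes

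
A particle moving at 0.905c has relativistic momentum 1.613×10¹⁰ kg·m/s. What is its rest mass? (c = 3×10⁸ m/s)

γ = 1/√(1 - 0.905²) = 2.351
v = 0.905 × 3×10⁸ = 2.715×10⁸ m/s
m = p/(γv) = 1.613×10¹⁰/(2.351 × 2.715×10⁸) = 25.27 kg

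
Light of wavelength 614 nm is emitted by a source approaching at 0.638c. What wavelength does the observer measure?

β = 0.638
Wavelength Doppler factor = √(0.362/1.638) = √(0.2210) = 0.4701
λ_obs = 614 × 0.4701 = 288.6 nm (blueshift)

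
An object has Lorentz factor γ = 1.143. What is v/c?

From γ = 1/√(1 - v²/c²):
1/γ² = 1/1.143² = 0.76543
v²/c² = 1 - 0.76543 = 0.23457
v/c = √(0.23457) = 0.4843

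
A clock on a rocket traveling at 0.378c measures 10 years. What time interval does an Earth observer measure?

Proper time Δt₀ = 10 years
γ = 1/√(1 - 0.378²) = 1.080
Δt = γΔt₀ = 1.080 × 10 = 10.80 years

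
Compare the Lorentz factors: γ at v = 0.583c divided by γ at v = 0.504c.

γ₁ = 1/√(1 - 0.583²) = 1.231
γ₂ = 1/√(1 - 0.504²) = 1.158
γ₁/γ₂ = 1.231/1.158 = 1.063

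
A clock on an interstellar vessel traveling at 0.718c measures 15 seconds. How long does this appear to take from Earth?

Proper time Δt₀ = 15 seconds
γ = 1/√(1 - 0.718²) = 1.4367
Δt = γΔt₀ = 1.4367 × 15 = 21.55 seconds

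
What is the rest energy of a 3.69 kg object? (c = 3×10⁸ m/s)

c² = (3×10⁸)² = 9.000×10¹⁶ m²/s²
E₀ = mc² = 3.69 × 9.000×10¹⁶ = 3.321×10¹⁷ J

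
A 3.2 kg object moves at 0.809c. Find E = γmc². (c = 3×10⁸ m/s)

γ = 1/√(1 - 0.809²) = 1.70123
mc² = 3.2 × (3×10⁸)² = 2.880×10¹⁷ J
E = γmc² = 1.70123 × 2.880×10¹⁷ = 4.900×10¹⁷ J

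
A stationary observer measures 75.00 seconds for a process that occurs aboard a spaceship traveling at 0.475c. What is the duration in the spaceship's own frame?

Dilated time Δt = 75.00 seconds
γ = 1/√(1 - 0.475²) = 1.1364
Δt₀ = Δt/γ = 75.00/1.1364 = 66.00 seconds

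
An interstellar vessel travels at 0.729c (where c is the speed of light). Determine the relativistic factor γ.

v/c = 0.729, so (v/c)² = 0.531441
1 - (v/c)² = 0.468559
γ = 1/√(0.468559) = 1.461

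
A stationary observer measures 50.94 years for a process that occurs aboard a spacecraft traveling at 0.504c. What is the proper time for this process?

Dilated time Δt = 50.94 years
γ = 1/√(1 - 0.504²) = 1.1578
Δt₀ = Δt/γ = 50.94/1.1578 = 44.00 years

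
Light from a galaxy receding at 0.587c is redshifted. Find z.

β = 0.587
(1+β)/(1-β) = 1.587/0.413 = 3.8426
√(3.8426) = 1.9603
z = 1.9603 - 1 = 0.9603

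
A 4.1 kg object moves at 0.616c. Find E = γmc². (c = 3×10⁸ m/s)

γ = 1/√(1 - 0.616²) = 1.2694
mc² = 4.1 × (3×10⁸)² = 3.690×10¹⁷ J
E = γmc² = 1.2694 × 3.690×10¹⁷ = 4.684×10¹⁷ J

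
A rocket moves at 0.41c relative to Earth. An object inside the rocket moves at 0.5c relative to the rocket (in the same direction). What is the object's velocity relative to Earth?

u = (u' + v)/(1 + u'v/c²)
Numerator: 0.5 + 0.41 = 0.91
Denominator: 1 + 0.205 = 1.205
u = 0.91/1.205 = 0.7552c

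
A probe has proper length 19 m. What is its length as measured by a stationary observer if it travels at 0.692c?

Proper length L₀ = 19 m
γ = 1/√(1 - 0.692²) = 1.385
L = L₀/γ = 19/1.385 = 13.72 m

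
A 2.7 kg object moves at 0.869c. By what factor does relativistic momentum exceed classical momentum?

p_rel = γmv, p_class = mv
Ratio = γ = 1/√(1 - 0.869²) = 2.021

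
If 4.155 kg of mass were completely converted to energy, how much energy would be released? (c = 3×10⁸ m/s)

Using E = mc²:
c² = (3×10⁸)² = 9×10¹⁶ m²/s²
E = 4.155 × 9×10¹⁶ = 3.740×10¹⁷ J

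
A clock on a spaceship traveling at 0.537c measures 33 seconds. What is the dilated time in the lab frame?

Proper time Δt₀ = 33 seconds
γ = 1/√(1 - 0.537²) = 1.1854
Δt = γΔt₀ = 1.1854 × 33 = 39.12 seconds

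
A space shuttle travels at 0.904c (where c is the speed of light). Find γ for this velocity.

v/c = 0.904, so (v/c)² = 0.817216
1 - (v/c)² = 0.182784
γ = 1/√(0.182784) = 2.339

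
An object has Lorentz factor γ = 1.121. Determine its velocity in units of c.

From γ = 1/√(1 - v²/c²):
1/γ² = 1/1.121² = 0.7958
v²/c² = 1 - 0.7958 = 0.2042
v/c = √(0.2042) = 0.4519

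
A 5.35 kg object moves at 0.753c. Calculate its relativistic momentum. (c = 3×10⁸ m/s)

γ = 1/√(1 - 0.753²) = 1.520
v = 0.753 × 3×10⁸ = 2.259×10⁸ m/s
p = γmv = 1.520 × 5.35 × 2.259×10⁸ = 1.837×10⁹ kg·m/s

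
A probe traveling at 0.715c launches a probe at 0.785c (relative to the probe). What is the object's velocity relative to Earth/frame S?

u = (u' + v)/(1 + u'v/c²)
Numerator: 0.785 + 0.715 = 1.5
Denominator: 1 + 0.561275 = 1.561275
u = 1.5/1.561275 = 0.9608c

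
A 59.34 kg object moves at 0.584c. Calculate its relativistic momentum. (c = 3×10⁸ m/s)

γ = 1/√(1 - 0.584²) = 1.232
v = 0.584 × 3×10⁸ = 1.752×10⁸ m/s
p = γmv = 1.232 × 59.34 × 1.752×10⁸ = 1.281×10¹⁰ kg·m/s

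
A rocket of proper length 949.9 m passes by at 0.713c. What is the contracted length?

Proper length L₀ = 949.9 m
γ = 1/√(1 - 0.713²) = 1.4262
L = L₀/γ = 949.9/1.4262 = 666.0 m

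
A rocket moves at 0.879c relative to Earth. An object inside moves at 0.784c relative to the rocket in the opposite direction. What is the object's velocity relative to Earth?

Object's velocity in rocket frame is u' = -0.784c
u = (u' + v)/(1 + u'v/c²) = (v - 0.784)/(1 - 0.784·v/c²)
Numerator: 0.879 - 0.784 = 0.095
Denominator: 1 - 0.689136 = 0.310864
u = 0.095/0.310864 = 0.3056c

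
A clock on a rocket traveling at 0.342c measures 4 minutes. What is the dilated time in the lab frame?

Proper time Δt₀ = 4 minutes
γ = 1/√(1 - 0.342²) = 1.0642
Δt = γΔt₀ = 1.0642 × 4 = 4.257 minutes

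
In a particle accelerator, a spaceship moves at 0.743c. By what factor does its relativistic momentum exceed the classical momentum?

p_rel = γmv, p_class = mv
Ratio = γ = 1/√(1 - 0.743²)
= 1/√(0.447951) = 1.494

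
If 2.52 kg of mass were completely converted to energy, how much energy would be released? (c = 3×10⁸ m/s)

Using E = mc²:
c² = (3×10⁸)² = 9×10¹⁶ m²/s²
E = 2.52 × 9×10¹⁶ = 2.268×10¹⁷ J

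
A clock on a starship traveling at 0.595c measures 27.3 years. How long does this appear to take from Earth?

Proper time Δt₀ = 27.3 years
γ = 1/√(1 - 0.595²) = 1.2442
Δt = γΔt₀ = 1.2442 × 27.3 = 33.97 years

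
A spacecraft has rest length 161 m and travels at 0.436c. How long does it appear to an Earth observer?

Proper length L₀ = 161 m
γ = 1/√(1 - 0.436²) = 1.111
L = L₀/γ = 161/1.111 = 144.9 m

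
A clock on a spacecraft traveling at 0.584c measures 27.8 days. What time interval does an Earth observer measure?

Proper time Δt₀ = 27.8 days
γ = 1/√(1 - 0.584²) = 1.232
Δt = γΔt₀ = 1.232 × 27.8 = 34.25 days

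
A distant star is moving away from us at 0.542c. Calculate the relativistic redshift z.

β = 0.542
(1+β)/(1-β) = 1.542/0.458 = 3.367
√(3.367) = 1.8349
z = 1.8349 - 1 = 0.8349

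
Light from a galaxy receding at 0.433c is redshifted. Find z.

β = 0.433
(1+β)/(1-β) = 1.433/0.567 = 2.52734
√(2.52734) = 1.5898
z = 1.5898 - 1 = 0.5898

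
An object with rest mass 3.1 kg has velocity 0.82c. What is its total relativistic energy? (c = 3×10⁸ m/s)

γ = 1/√(1 - 0.82²) = 1.74714
mc² = 3.1 × (3×10⁸)² = 2.790×10¹⁷ J
E = γmc² = 1.74714 × 2.790×10¹⁷ = 4.875×10¹⁷ J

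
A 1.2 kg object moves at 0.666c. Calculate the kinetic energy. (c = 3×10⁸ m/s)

γ = 1/√(1 - 0.666²) = 1.3406
γ - 1 = 0.3406
KE = (γ-1)mc² = 0.3406 × 1.2 × (3×10⁸)² = 3.678×10¹⁶ J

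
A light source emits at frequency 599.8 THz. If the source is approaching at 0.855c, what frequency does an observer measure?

β = v/c = 0.855
(1+β)/(1-β) = 1.855/0.145 = 12.793
Doppler factor = √(12.793) = 3.577
f_obs = 599.8 × 3.577 = 2145 THz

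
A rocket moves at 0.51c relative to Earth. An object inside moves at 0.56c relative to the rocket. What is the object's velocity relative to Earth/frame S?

u = (u' + v)/(1 + u'v/c²)
Numerator: 0.56 + 0.51 = 1.07
Denominator: 1 + 0.2856 = 1.2856
u = 1.07/1.2856 = 0.8323c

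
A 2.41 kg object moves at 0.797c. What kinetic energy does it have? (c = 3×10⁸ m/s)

γ = 1/√(1 - 0.797²) = 1.6557
γ - 1 = 0.6557
KE = (γ-1)mc² = 0.6557 × 2.41 × (3×10⁸)² = 1.422×10¹⁷ J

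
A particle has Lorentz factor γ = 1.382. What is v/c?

From γ = 1/√(1 - v²/c²):
1/γ² = 1/1.382² = 0.5236
v²/c² = 1 - 0.5236 = 0.4764
v/c = √(0.4764) = 0.6902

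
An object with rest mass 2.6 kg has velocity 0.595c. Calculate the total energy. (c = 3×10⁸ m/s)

γ = 1/√(1 - 0.595²) = 1.244
mc² = 2.6 × (3×10⁸)² = 2.340×10¹⁷ J
E = γmc² = 1.244 × 2.340×10¹⁷ = 2.911×10¹⁷ J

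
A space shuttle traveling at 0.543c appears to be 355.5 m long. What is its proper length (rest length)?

Contracted length L = 355.5 m
γ = 1/√(1 - 0.543²) = 1.190855
L₀ = γL = 1.190855 × 355.5 = 423.3 m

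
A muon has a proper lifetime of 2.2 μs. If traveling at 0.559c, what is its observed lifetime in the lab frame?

Proper lifetime τ₀ = 2.2 μs
γ = 1/√(1 - 0.559²) = 1.206
τ = γτ₀ = 1.206 × 2.2 μs = 2.653 μs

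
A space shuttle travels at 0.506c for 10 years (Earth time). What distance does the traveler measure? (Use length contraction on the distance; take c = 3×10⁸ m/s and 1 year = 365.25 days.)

Earth distance: d = v × t = 0.506c × 10 yr = 4.7904×10¹⁶ m
γ = 1.1594
d' = d/γ = 4.7904×10¹⁶/1.1594 = 4.132×10¹⁶ m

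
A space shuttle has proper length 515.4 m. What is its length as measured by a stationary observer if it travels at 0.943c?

Proper length L₀ = 515.4 m
γ = 1/√(1 - 0.943²) = 3.005
L = L₀/γ = 515.4/3.005 = 171.5 m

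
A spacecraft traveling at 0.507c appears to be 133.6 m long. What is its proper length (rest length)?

Contracted length L = 133.6 m
γ = 1/√(1 - 0.507²) = 1.160
L₀ = γL = 1.160 × 133.6 = 155.0 m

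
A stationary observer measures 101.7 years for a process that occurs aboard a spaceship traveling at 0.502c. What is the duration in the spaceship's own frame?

Dilated time Δt = 101.7 years
γ = 1/√(1 - 0.502²) = 1.1562
Δt₀ = Δt/γ = 101.7/1.1562 = 87.96 years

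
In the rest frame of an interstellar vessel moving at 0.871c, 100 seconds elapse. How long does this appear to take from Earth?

Proper time Δt₀ = 100 seconds
γ = 1/√(1 - 0.871²) = 2.035
Δt = γΔt₀ = 2.035 × 100 = 203.5 seconds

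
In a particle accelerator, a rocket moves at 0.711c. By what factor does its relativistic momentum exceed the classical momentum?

p_rel = γmv, p_class = mv
Ratio = γ = 1/√(1 - 0.711²)
= 1/√(0.494479) = 1.422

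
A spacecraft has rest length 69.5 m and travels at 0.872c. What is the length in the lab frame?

Proper length L₀ = 69.5 m
γ = 1/√(1 - 0.872²) = 2.043
L = L₀/γ = 69.5/2.043 = 34.02 m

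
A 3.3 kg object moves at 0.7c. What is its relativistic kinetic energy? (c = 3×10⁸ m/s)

γ = 1/√(1 - 0.7²) = 1.4003
γ - 1 = 0.4003
KE = (γ-1)mc² = 0.4003 × 3.3 × (3×10⁸)² = 1.189×10¹⁷ J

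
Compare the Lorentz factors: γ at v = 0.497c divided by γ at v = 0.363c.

γ₁ = 1/√(1 - 0.497²) = 1.152
γ₂ = 1/√(1 - 0.363²) = 1.073
γ₁/γ₂ = 1.152/1.073 = 1.074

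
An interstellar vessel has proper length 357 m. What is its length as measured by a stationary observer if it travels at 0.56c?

Proper length L₀ = 357 m
γ = 1/√(1 - 0.56²) = 1.207
L = L₀/γ = 357/1.207 = 295.8 m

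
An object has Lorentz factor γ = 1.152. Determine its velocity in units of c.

From γ = 1/√(1 - v²/c²):
1/γ² = 1/1.152² = 0.7535
v²/c² = 1 - 0.7535 = 0.2465
v/c = √(0.2465) = 0.4965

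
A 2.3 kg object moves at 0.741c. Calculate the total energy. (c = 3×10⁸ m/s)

γ = 1/√(1 - 0.741²) = 1.4892
mc² = 2.3 × (3×10⁸)² = 2.070×10¹⁷ J
E = γmc² = 1.4892 × 2.070×10¹⁷ = 3.083×10¹⁷ J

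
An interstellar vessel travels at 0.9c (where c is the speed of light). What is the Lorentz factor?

v/c = 0.9, so (v/c)² = 0.81
1 - (v/c)² = 0.19
γ = 1/√(0.19) = 2.294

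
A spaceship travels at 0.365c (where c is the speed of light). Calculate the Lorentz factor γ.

v/c = 0.365, so (v/c)² = 0.133225
1 - (v/c)² = 0.866775
γ = 1/√(0.866775) = 1.074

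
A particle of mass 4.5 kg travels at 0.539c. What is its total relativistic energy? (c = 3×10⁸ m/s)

γ = 1/√(1 - 0.539²) = 1.1872
mc² = 4.5 × (3×10⁸)² = 4.050×10¹⁷ J
E = γmc² = 1.1872 × 4.050×10¹⁷ = 4.808×10¹⁷ J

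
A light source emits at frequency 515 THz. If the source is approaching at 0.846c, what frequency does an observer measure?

β = v/c = 0.846
(1+β)/(1-β) = 1.846/0.154 = 11.987
Doppler factor = √(11.987) = 3.462
f_obs = 515 × 3.462 = 1783 THz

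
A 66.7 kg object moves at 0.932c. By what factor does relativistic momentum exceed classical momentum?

p_rel = γmv, p_class = mv
Ratio = γ = 1/√(1 - 0.932²) = 2.759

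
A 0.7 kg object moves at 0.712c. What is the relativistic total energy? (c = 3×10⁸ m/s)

γ = 1/√(1 - 0.712²) = 1.4241
mc² = 0.7 × (3×10⁸)² = 6.300×10¹⁶ J
E = γmc² = 1.4241 × 6.300×10¹⁶ = 8.972×10¹⁶ J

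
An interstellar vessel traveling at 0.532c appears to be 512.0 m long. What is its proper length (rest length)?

Contracted length L = 512.0 m
γ = 1/√(1 - 0.532²) = 1.181
L₀ = γL = 1.181 × 512.0 = 604.7 m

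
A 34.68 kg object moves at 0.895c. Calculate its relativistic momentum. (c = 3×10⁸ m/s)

γ = 1/√(1 - 0.895²) = 2.2418
v = 0.895 × 3×10⁸ = 2.685×10⁸ m/s
p = γmv = 2.2418 × 34.68 × 2.685×10⁸ = 2.087×10¹⁰ kg·m/s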